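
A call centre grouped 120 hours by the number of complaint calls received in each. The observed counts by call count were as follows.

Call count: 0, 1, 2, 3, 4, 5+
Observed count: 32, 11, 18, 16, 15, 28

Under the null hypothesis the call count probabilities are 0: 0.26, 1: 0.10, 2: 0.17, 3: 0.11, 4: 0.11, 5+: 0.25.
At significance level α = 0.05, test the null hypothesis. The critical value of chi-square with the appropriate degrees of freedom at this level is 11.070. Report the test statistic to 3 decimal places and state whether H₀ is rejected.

1.359; do not reject

Expected counts E_i = n·p_i: 120×0.26 = 31.2, 120×0.10 = 12, 120×0.17 = 20.4, 120×0.11 = 13.2, 120×0.11 = 13.2, 120×0.25 = 30.
χ² = (32−31.2)²/31.2 + (11−12)²/12 + (18−20.4)²/20.4 + (16−13.2)²/13.2 + (15−13.2)²/13.2 + (28−30)²/30
   = 0.0205 + 0.0833 + 0.2824 + 0.5939 + 0.2455 + 0.1333
Sum = 1.359
df = 5. Since 1.359 < 11.070, we do not reject H₀.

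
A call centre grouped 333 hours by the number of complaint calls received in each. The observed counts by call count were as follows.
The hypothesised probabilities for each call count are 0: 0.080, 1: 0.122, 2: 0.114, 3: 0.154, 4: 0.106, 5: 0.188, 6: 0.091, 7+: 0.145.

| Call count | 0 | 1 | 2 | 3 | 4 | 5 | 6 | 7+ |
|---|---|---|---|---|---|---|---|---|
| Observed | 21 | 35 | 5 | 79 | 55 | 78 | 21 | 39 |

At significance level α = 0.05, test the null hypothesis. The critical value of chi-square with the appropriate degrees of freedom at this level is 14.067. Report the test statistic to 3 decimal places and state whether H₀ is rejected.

Expected counts E_i = n·p_i: 333×0.080 = 26.64, 333×0.122 = 40.626, 333×0.114 = 37.962, 333×0.154 = 51.282, 333×0.106 = 35.298, 333×0.188 = 62.604, 333×0.091 = 30.303, 333×0.145 = 48.285.
χ² = (21−26.64)²/26.64 + (35−40.626)²/40.626 + (5−37.962)²/37.962 + (79−51.282)²/51.282 + (55−35.298)²/35.298 + (78−62.604)²/62.604 + (21−30.303)²/30.303 + (39−48.285)²/48.285
   = 1.1941 + 0.7791 + 28.6206 + 14.9816 + 10.9969 + 3.7863 + 2.8560 + 1.7855
Sum = 65.000
df = 7. Since 65.000 > 14.067, we reject H₀.

65.000; reject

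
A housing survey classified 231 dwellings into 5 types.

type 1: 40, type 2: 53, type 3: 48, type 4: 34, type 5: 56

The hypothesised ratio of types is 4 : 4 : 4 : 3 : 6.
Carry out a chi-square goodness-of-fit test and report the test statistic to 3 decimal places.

4.114

Ratio total = 21. Expected counts: 231×4/21 = 44, 231×4/21 = 44, 231×4/21 = 44, 231×3/21 = 33, 231×6/21 = 66.
type 1: (40 − 44)²/44 = 16/44 = 0.3636
type 2: (53 − 44)²/44 = 81/44 = 1.8409
type 3: (48 − 44)²/44 = 16/44 = 0.3636
type 4: (34 − 33)²/33 = 1/33 = 0.0303
type 5: (56 − 66)²/66 = 100/66 = 1.5152
Sum = 4.114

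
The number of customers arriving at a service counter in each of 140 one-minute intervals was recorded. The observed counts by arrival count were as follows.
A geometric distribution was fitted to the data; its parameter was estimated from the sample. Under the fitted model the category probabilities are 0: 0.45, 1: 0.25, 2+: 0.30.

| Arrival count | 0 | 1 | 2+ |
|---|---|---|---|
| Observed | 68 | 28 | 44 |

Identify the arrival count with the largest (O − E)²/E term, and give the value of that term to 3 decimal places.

Expected counts E_i = n·p_i: 140×0.45 = 63, 140×0.25 = 35, 140×0.30 = 42.
0: (68 − 63)²/63 = 25/63 = 0.3968
1: (28 − 35)²/35 = 49/35 = 1.4000
2+: (44 − 42)²/42 = 4/42 = 0.0952
The largest term is for 1: 1.400.

1, 1.400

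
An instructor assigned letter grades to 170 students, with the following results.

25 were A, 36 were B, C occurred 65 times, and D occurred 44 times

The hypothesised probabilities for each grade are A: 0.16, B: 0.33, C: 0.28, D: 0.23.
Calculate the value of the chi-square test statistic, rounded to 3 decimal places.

Expected counts E_i = n·p_i: 170×0.16 = 27.2, 170×0.33 = 56.1, 170×0.28 = 47.6, 170×0.23 = 39.1.
A: (25 − 27.2)²/27.2 = 4.84/27.2 = 0.1779
B: (36 − 56.1)²/56.1 = 404.01/56.1 = 7.2016
C: (65 − 47.6)²/47.6 = 302.76/47.6 = 6.3605
D: (44 − 39.1)²/39.1 = 24.01/39.1 = 0.6141
Sum = 14.354

14.354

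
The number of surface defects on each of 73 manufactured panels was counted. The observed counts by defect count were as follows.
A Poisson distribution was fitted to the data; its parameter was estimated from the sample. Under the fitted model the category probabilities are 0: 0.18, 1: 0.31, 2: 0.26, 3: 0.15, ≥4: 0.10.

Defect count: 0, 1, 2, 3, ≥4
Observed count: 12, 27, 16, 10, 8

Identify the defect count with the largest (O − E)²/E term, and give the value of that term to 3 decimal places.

1, 0.844

Expected counts E_i = n·p_i: 73×0.18 = 13.14, 73×0.31 = 22.63, 73×0.26 = 18.98, 73×0.15 = 10.95, 73×0.10 = 7.3.
χ² = (12−13.14)²/13.14 + (27−22.63)²/22.63 + (16−18.98)²/18.98 + (10−10.95)²/10.95 + (8−7.3)²/7.3
   = 0.0989 + 0.8439 + 0.4679 + 0.0824 + 0.0671
The largest term is for 1: 0.844.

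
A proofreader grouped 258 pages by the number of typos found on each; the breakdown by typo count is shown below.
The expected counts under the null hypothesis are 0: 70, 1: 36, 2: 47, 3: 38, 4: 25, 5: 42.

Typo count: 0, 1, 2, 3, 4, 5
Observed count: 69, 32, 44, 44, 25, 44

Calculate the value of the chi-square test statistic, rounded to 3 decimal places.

1.693

χ² = (69−70)²/70 + (32−36)²/36 + (44−47)²/47 + (44−38)²/38 + (25−25)²/25 + (44−42)²/42
   = 0.0143 + 0.4444 + 0.1915 + 0.9474 + 0.0000 + 0.0952
Sum = 1.693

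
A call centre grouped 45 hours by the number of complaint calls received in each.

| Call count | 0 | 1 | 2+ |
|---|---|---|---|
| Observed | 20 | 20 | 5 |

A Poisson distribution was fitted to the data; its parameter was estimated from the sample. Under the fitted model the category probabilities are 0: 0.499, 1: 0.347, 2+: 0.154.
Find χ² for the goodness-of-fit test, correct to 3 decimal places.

Expected counts E_i = n·p_i: 45×0.499 = 22.455, 45×0.347 = 15.615, 45×0.154 = 6.93.
χ² = (20−22.455)²/22.455 + (20−15.615)²/15.615 + (5−6.93)²/6.93
   = 0.2684 + 1.2314 + 0.5375
Sum = 2.037

2.037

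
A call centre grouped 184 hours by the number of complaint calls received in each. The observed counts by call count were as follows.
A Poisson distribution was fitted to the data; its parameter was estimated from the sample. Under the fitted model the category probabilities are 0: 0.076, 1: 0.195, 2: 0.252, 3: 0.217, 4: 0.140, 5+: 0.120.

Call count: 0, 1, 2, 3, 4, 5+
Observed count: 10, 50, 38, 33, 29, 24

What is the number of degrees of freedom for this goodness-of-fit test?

4

There are k = 6 categories and 1 parameter estimated from the data, so df = 6 − 1 − 1 = 4.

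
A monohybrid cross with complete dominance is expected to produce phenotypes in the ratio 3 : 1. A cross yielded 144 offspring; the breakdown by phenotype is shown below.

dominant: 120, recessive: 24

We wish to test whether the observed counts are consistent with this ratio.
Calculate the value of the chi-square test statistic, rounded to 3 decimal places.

Ratio total = 4. Expected counts: 144×3/4 = 108, 144×1/4 = 36.
χ² = (120−108)²/108 + (24−36)²/36
   = 1.3333 + 4.0000
Sum = 5.333

5.333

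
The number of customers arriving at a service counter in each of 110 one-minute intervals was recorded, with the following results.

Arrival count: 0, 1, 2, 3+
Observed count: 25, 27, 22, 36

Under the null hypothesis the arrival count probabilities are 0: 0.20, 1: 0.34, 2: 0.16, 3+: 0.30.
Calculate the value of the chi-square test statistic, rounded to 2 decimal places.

4.67

Expected counts E_i = n·p_i: 110×0.20 = 22, 110×0.34 = 37.4, 110×0.16 = 17.6, 110×0.30 = 33.
cat         O        E   (O−E)²/E
0          25       22      0.409
1          27     37.4      2.892
2          22     17.6      1.100
3+         36       33      0.273
Sum = 4.67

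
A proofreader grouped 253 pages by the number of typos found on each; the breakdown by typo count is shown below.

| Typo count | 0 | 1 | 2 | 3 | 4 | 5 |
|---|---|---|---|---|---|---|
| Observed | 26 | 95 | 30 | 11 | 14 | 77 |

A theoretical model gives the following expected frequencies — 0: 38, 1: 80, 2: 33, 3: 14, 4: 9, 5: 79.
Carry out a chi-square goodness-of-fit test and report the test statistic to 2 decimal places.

0: (26 − 38)²/38 = 144/38 = 3.789
1: (95 − 80)²/80 = 225/80 = 2.813
2: (30 − 33)²/33 = 9/33 = 0.273
3: (11 − 14)²/14 = 9/14 = 0.643
4: (14 − 9)²/9 = 25/9 = 2.778
5: (77 − 79)²/79 = 4/79 = 0.051
Sum = 10.35

10.35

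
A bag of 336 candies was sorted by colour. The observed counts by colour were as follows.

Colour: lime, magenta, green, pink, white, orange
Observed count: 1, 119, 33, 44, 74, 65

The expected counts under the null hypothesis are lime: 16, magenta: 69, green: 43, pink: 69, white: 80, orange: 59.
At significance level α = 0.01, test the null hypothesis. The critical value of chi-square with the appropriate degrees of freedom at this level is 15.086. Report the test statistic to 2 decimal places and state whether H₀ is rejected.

62.74; reject

cat          O        E   (O−E)²/E
lime         1       16     14.063
magenta    119       69     36.232
green       33       43      2.326
pink        44       69      9.058
white       74       80      0.450
orange      65       59      0.610
Sum = 62.74
df = 5. Since 62.74 > 15.086, we reject H₀.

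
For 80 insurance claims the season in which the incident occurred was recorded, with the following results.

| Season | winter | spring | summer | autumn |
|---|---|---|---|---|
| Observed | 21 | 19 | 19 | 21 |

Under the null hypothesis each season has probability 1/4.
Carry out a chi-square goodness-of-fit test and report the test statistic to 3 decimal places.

Under H₀ each category has probability 1/4, so each expected count is 80/4 = 20.
winter: (21 − 20)²/20 = 1/20 = 0.0500
spring: (19 − 20)²/20 = 1/20 = 0.0500
summer: (19 − 20)²/20 = 1/20 = 0.0500
autumn: (21 − 20)²/20 = 1/20 = 0.0500
Sum = 0.200

0.200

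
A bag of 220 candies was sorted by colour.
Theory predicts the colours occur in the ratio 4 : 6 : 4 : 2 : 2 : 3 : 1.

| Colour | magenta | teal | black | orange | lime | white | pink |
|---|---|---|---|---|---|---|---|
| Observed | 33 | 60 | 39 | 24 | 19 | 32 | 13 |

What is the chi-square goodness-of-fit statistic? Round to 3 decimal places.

Ratio total = 22. Expected counts: 220×4/22 = 40, 220×6/22 = 60, 220×4/22 = 40, 220×2/22 = 20, 220×2/22 = 20, 220×3/22 = 30, 220×1/22 = 10.
cat          O        E   (O−E)²/E
magenta     33       40     1.2250
teal        60       60     0.0000
black       39       40     0.0250
orange      24       20     0.8000
lime        19       20     0.0500
white       32       30     0.1333
pink        13       10     0.9000
Sum = 3.133

3.133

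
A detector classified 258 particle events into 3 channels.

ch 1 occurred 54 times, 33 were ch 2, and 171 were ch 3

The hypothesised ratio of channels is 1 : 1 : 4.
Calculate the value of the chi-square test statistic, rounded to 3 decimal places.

5.145

Ratio total = 6. Expected counts: 258×1/6 = 43, 258×1/6 = 43, 258×4/6 = 172.
cat         O        E   (O−E)²/E
ch 1       54       43     2.8140
ch 2       33       43     2.3256
ch 3      171      172     0.0058
Sum = 5.145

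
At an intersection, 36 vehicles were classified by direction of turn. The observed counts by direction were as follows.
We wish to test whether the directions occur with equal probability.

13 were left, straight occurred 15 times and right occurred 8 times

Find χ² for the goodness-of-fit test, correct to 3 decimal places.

2.167

Expected count for each of the 3 categories: 36/3 = 12.
cat           O        E   (O−E)²/E
left         13       12     0.0833
straight     15       12     0.7500
right         8       12     1.3333
Sum = 2.167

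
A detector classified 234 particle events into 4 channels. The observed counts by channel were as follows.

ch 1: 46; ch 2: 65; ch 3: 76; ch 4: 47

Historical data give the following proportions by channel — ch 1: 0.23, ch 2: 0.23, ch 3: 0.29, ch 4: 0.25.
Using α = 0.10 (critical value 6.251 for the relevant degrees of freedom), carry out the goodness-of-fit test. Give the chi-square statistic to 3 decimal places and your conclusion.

6.696; reject

Expected counts E_i = n·p_i: 234×0.23 = 53.82, 234×0.23 = 53.82, 234×0.29 = 67.86, 234×0.25 = 58.5.
ch 1: (46 − 53.82)²/53.82 = 61.1524/53.82 = 1.1362
ch 2: (65 − 53.82)²/53.82 = 124.9924/53.82 = 2.3224
ch 3: (76 − 67.86)²/67.86 = 66.2596/67.86 = 0.9764
ch 4: (47 − 58.5)²/58.5 = 132.25/58.5 = 2.2607
Sum = 6.696
df = 3. Since 6.696 > 6.251, we reject H₀.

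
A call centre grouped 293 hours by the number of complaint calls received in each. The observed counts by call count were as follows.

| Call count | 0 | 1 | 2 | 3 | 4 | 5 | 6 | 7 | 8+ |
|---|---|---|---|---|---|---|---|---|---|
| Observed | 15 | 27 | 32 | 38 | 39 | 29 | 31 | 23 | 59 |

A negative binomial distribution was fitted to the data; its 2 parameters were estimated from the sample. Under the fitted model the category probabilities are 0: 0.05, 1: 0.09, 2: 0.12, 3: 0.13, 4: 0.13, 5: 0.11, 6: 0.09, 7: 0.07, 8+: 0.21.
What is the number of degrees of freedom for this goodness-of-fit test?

6

There are k = 9 categories and 2 parameters estimated from the data, so df = 9 − 1 − 2 = 6.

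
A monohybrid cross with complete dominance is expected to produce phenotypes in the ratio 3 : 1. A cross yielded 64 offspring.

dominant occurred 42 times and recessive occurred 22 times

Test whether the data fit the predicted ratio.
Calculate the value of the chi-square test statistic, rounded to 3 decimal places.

Ratio total = 4. Expected counts: 64×3/4 = 48, 64×1/4 = 16.
χ² = (42−48)²/48 + (22−16)²/16
   = 0.7500 + 2.2500
Sum = 3.000

3.000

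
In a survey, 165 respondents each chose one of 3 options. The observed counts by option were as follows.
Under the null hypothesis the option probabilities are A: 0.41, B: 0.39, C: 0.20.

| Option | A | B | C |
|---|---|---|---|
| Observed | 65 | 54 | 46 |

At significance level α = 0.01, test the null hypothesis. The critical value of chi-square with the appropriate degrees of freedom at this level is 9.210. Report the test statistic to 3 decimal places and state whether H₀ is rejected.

Expected counts E_i = n·p_i: 165×0.41 = 67.65, 165×0.39 = 64.35, 165×0.20 = 33.
A: (65 − 67.65)²/67.65 = 7.0225/67.65 = 0.1038
B: (54 − 64.35)²/64.35 = 107.1225/64.35 = 1.6647
C: (46 − 33)²/33 = 169/33 = 5.1212
Sum = 6.890
df = 2. Since 6.890 < 9.210, we do not reject H₀.

6.890; do not reject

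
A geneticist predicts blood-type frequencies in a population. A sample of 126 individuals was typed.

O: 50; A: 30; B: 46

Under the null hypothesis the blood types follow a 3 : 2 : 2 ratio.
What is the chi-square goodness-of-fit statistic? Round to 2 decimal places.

4.07

Ratio total = 7. Expected counts: 126×3/7 = 54, 126×2/7 = 36, 126×2/7 = 36.
χ² = (50−54)²/54 + (30−36)²/36 + (46−36)²/36
   = 0.296 + 1.000 + 2.778
Sum = 4.07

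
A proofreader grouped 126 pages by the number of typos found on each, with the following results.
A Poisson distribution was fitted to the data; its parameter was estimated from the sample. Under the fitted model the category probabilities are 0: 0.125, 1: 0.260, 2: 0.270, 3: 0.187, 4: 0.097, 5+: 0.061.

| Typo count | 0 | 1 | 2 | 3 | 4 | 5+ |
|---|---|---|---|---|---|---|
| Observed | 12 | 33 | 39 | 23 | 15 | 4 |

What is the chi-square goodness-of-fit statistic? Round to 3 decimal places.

Expected counts E_i = n·p_i: 126×0.125 = 15.75, 126×0.260 = 32.76, 126×0.270 = 34.02, 126×0.187 = 23.562, 126×0.097 = 12.222, 126×0.061 = 7.686.
cat         O        E   (O−E)²/E
0          12    15.75     0.8929
1          33    32.76     0.0018
2          39    34.02     0.7290
3          23   23.562     0.0134
4          15   12.222     0.6314
5+          4    7.686     1.7677
Sum = 4.036

4.036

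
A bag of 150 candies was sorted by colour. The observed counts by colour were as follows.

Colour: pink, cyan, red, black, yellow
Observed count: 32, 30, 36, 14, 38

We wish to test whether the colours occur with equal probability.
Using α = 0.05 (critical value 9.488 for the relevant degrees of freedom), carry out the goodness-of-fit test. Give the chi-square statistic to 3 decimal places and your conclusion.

Under H₀ each category has probability 1/5, so each expected count is 150/5 = 30.
pink: (32 − 30)²/30 = 4/30 = 0.1333
cyan: (30 − 30)²/30 = 0/30 = 0.0000
red: (36 − 30)²/30 = 36/30 = 1.2000
black: (14 − 30)²/30 = 256/30 = 8.5333
yellow: (38 − 30)²/30 = 64/30 = 2.1333
Sum = 12.000
df = 4. Since 12.000 > 9.488, we reject H₀.

12.000; reject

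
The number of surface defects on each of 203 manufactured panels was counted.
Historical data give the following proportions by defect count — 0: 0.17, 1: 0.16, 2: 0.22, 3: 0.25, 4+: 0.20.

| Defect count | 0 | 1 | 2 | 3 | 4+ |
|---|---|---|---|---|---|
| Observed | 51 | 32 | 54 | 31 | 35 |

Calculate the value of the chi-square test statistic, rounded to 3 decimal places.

18.298

Expected counts E_i = n·p_i: 203×0.17 = 34.51, 203×0.16 = 32.48, 203×0.22 = 44.66, 203×0.25 = 50.75, 203×0.20 = 40.6.
0: (51 − 34.51)²/34.51 = 271.9201/34.51 = 7.8795
1: (32 − 32.48)²/32.48 = 0.2304/32.48 = 0.0071
2: (54 − 44.66)²/44.66 = 87.2356/44.66 = 1.9533
3: (31 − 50.75)²/50.75 = 390.0625/50.75 = 7.6860
4+: (35 − 40.6)²/40.6 = 31.36/40.6 = 0.7724
Sum = 18.298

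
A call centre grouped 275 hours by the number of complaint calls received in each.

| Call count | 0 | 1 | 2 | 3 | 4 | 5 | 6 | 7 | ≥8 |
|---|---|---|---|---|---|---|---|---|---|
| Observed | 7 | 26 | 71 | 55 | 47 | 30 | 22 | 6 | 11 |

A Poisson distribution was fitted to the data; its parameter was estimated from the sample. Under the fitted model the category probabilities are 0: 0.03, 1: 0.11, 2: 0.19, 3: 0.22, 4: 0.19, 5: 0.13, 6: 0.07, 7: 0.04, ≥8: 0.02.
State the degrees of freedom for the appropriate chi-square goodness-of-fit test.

There are k = 9 categories and 1 parameter estimated from the data, so df = 9 − 1 − 1 = 7.

7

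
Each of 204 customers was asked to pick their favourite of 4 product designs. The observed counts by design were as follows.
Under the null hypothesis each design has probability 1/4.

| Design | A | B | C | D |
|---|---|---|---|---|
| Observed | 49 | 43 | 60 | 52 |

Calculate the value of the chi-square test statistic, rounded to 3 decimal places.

Under H₀ each category has probability 1/4, so each expected count is 204/4 = 51.
A: (49 − 51)²/51 = 4/51 = 0.0784
B: (43 − 51)²/51 = 64/51 = 1.2549
C: (60 − 51)²/51 = 81/51 = 1.5882
D: (52 − 51)²/51 = 1/51 = 0.0196
Sum = 2.941

2.941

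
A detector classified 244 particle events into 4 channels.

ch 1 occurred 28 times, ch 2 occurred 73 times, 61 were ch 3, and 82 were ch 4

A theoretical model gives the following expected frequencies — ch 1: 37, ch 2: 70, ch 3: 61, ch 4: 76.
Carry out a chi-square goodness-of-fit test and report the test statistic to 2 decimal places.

χ² = (28−37)²/37 + (73−70)²/70 + (61−61)²/61 + (82−76)²/76
   = 2.189 + 0.129 + 0.000 + 0.474
Sum = 2.79

2.79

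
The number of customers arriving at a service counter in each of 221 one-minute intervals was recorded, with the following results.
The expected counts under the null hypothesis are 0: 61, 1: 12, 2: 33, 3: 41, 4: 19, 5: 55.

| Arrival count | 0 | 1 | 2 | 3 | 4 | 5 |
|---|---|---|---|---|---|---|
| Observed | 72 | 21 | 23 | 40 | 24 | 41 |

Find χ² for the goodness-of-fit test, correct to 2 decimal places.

cat         O        E   (O−E)²/E
0          72       61      1.984
1          21       12      6.750
2          23       33      3.030
3          40       41      0.024
4          24       19      1.316
5          41       55      3.564
Sum = 16.67

16.67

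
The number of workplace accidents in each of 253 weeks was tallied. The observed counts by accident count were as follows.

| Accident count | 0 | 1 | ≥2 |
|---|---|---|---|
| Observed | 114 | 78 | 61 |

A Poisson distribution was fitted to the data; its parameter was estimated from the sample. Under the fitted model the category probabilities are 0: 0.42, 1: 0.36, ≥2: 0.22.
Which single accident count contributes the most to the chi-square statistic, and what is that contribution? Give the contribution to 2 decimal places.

1, 1.88

Expected counts E_i = n·p_i: 253×0.42 = 106.26, 253×0.36 = 91.08, 253×0.22 = 55.66.
0: (114 − 106.26)²/106.26 = 59.9076/106.26 = 0.564
1: (78 − 91.08)²/91.08 = 171.0864/91.08 = 1.878
≥2: (61 − 55.66)²/55.66 = 28.5156/55.66 = 0.512
The largest term is for 1: 1.88.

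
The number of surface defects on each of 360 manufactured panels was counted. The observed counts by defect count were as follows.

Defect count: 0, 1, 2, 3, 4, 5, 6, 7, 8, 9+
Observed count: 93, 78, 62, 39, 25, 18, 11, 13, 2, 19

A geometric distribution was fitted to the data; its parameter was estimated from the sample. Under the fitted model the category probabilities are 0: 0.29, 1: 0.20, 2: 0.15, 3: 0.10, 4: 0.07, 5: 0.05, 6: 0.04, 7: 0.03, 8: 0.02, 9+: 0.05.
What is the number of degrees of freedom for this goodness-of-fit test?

There are k = 10 categories and 1 parameter estimated from the data, so df = 10 − 1 − 1 = 8.

8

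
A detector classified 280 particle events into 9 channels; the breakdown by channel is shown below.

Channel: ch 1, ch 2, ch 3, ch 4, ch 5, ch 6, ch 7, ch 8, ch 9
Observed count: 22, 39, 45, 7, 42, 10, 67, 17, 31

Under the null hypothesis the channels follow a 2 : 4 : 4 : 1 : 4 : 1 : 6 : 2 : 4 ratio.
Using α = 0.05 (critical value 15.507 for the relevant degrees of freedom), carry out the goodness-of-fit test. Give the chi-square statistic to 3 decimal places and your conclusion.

5.142; do not reject

Ratio total = 28. Expected counts: 280×2/28 = 20, 280×4/28 = 40, 280×4/28 = 40, 280×1/28 = 10, 280×4/28 = 40, 280×1/28 = 10, 280×6/28 = 60, 280×2/28 = 20, 280×4/28 = 40.
cat         O        E   (O−E)²/E
ch 1       22       20     0.2000
ch 2       39       40     0.0250
ch 3       45       40     0.6250
ch 4        7       10     0.9000
ch 5       42       40     0.1000
ch 6       10       10     0.0000
ch 7       67       60     0.8167
ch 8       17       20     0.4500
ch 9       31       40     2.0250
Sum = 5.142
df = 8. Since 5.142 < 15.507, we do not reject H₀.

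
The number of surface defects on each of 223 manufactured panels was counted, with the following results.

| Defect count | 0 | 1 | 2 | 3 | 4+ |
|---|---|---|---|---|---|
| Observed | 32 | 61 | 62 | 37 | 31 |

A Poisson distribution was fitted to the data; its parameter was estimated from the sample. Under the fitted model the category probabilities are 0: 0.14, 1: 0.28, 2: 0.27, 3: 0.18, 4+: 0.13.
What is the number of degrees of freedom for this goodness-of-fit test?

There are k = 5 categories and 1 parameter estimated from the data, so df = 5 − 1 − 1 = 3.

3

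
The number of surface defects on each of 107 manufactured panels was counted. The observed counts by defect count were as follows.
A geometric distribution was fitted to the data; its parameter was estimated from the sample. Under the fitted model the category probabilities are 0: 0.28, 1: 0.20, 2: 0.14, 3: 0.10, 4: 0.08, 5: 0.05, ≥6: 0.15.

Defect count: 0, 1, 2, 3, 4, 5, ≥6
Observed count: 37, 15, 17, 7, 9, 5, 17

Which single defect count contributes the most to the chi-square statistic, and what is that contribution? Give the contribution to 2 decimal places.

1, 1.91

Expected counts E_i = n·p_i: 107×0.28 = 29.96, 107×0.20 = 21.4, 107×0.14 = 14.98, 107×0.10 = 10.7, 107×0.08 = 8.56, 107×0.05 = 5.35, 107×0.15 = 16.05.
0: (37 − 29.96)²/29.96 = 49.5616/29.96 = 1.654
1: (15 − 21.4)²/21.4 = 40.96/21.4 = 1.914
2: (17 − 14.98)²/14.98 = 4.0804/14.98 = 0.272
3: (7 − 10.7)²/10.7 = 13.69/10.7 = 1.279
4: (9 − 8.56)²/8.56 = 0.1936/8.56 = 0.023
5: (5 − 5.35)²/5.35 = 0.1225/5.35 = 0.023
≥6: (17 − 16.05)²/16.05 = 0.9025/16.05 = 0.056
The largest term is for 1: 1.91.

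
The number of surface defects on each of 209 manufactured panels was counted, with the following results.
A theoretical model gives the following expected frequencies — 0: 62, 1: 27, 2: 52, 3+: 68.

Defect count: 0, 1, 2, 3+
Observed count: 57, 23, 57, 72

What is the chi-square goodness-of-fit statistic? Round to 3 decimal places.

cat         O        E   (O−E)²/E
0          57       62     0.4032
1          23       27     0.5926
2          57       52     0.4808
3+         72       68     0.2353
Sum = 1.712

1.712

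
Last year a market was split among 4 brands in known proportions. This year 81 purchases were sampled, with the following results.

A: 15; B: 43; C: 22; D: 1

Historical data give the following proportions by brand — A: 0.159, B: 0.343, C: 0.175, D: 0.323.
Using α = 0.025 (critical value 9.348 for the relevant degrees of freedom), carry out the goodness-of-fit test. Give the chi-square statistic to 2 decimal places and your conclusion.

37.20; reject

Expected counts E_i = n·p_i: 81×0.159 = 12.879, 81×0.343 = 27.783, 81×0.175 = 14.175, 81×0.323 = 26.163.
A: (15 − 12.879)²/12.879 = 4.498641/12.879 = 0.349
B: (43 − 27.783)²/27.783 = 231.557089/27.783 = 8.334
C: (22 − 14.175)²/14.175 = 61.230625/14.175 = 4.320
D: (1 − 26.163)²/26.163 = 633.176569/26.163 = 24.201
Sum = 37.20
df = 3. Since 37.20 > 9.348, we reject H₀.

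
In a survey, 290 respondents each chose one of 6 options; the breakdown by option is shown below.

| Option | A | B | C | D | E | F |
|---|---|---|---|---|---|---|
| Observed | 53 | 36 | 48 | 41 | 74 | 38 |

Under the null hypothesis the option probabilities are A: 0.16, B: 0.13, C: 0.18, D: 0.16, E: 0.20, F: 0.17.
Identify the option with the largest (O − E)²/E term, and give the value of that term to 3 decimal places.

E, 4.414

Expected counts E_i = n·p_i: 290×0.16 = 46.4, 290×0.13 = 37.7, 290×0.18 = 52.2, 290×0.16 = 46.4, 290×0.20 = 58, 290×0.17 = 49.3.
cat         O        E   (O−E)²/E
A          53     46.4     0.9388
B          36     37.7     0.0767
C          48     52.2     0.3379
D          41     46.4     0.6284
E          74       58     4.4138
F          38     49.3     2.5901
The largest term is for E: 4.414.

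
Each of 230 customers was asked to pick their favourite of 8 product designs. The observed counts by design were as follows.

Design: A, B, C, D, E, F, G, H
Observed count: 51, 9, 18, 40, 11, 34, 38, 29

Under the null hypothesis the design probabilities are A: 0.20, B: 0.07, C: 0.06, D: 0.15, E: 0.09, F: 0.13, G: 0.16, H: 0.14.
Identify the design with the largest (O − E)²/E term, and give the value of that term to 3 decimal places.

Expected counts E_i = n·p_i: 230×0.20 = 46, 230×0.07 = 16.1, 230×0.06 = 13.8, 230×0.15 = 34.5, 230×0.09 = 20.7, 230×0.13 = 29.9, 230×0.16 = 36.8, 230×0.14 = 32.2.
cat         O        E   (O−E)²/E
A          51       46     0.5435
B           9     16.1     3.1311
C          18     13.8     1.2783
D          40     34.5     0.8768
E          11     20.7     4.5454
F          34     29.9     0.5622
G          38     36.8     0.0391
H          29     32.2     0.3180
The largest term is for E: 4.545.

E, 4.545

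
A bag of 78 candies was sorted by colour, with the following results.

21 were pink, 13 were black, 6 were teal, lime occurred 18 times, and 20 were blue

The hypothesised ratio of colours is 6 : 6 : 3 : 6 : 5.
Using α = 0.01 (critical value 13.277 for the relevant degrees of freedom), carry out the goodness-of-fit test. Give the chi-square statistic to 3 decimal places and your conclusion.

Ratio total = 26. Expected counts: 78×6/26 = 18, 78×6/26 = 18, 78×3/26 = 9, 78×6/26 = 18, 78×5/26 = 15.
pink: (21 − 18)²/18 = 9/18 = 0.5000
black: (13 − 18)²/18 = 25/18 = 1.3889
teal: (6 − 9)²/9 = 9/9 = 1.0000
lime: (18 − 18)²/18 = 0/18 = 0.0000
blue: (20 − 15)²/15 = 25/15 = 1.6667
Sum = 4.556
df = 4. Since 4.556 < 13.277, we do not reject H₀.

4.556; do not reject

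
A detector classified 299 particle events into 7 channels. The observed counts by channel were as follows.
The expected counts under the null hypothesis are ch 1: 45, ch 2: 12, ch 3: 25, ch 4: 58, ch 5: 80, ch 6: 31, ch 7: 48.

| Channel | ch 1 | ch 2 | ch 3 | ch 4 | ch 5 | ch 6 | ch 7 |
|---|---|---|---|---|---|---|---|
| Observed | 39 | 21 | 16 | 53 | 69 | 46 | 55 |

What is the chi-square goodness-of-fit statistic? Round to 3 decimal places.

χ² = (39−45)²/45 + (21−12)²/12 + (16−25)²/25 + (53−58)²/58 + (69−80)²/80 + (46−31)²/31 + (55−48)²/48
   = 0.8000 + 6.7500 + 3.2400 + 0.4310 + 1.5125 + 7.2581 + 1.0208
Sum = 21.012

21.012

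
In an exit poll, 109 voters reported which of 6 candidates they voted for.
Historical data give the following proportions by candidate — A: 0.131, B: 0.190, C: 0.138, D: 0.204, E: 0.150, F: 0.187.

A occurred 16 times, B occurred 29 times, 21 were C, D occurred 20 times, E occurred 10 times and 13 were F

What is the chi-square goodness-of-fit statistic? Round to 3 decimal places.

Expected counts E_i = n·p_i: 109×0.131 = 14.279, 109×0.190 = 20.71, 109×0.138 = 15.042, 109×0.204 = 22.236, 109×0.150 = 16.35, 109×0.187 = 20.383.
cat         O        E   (O−E)²/E
A          16   14.279     0.2074
B          29    20.71     3.3184
C          21   15.042     2.3599
D          20   22.236     0.2248
E          10    16.35     2.4662
F          13   20.383     2.6742
Sum = 11.251

11.251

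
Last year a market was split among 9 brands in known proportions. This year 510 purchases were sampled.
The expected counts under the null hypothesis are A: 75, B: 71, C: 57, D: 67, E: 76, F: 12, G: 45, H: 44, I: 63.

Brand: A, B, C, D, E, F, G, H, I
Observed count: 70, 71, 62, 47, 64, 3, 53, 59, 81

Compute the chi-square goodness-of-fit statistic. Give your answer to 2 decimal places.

A: (70 − 75)²/75 = 25/75 = 0.333
B: (71 − 71)²/71 = 0/71 = 0.000
C: (62 − 57)²/57 = 25/57 = 0.439
D: (47 − 67)²/67 = 400/67 = 5.970
E: (64 − 76)²/76 = 144/76 = 1.895
F: (3 − 12)²/12 = 81/12 = 6.750
G: (53 − 45)²/45 = 64/45 = 1.422
H: (59 − 44)²/44 = 225/44 = 5.114
I: (81 − 63)²/63 = 324/63 = 5.143
Sum = 27.07

27.07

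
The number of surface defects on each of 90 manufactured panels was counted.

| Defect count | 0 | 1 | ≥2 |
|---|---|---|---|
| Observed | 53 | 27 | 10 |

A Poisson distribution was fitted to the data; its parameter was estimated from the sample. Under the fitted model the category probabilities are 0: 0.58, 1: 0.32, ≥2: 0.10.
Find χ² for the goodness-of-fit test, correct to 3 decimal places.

0.236

Expected counts E_i = n·p_i: 90×0.58 = 52.2, 90×0.32 = 28.8, 90×0.10 = 9.
χ² = (53−52.2)²/52.2 + (27−28.8)²/28.8 + (10−9)²/9
   = 0.0123 + 0.1125 + 0.1111
Sum = 0.236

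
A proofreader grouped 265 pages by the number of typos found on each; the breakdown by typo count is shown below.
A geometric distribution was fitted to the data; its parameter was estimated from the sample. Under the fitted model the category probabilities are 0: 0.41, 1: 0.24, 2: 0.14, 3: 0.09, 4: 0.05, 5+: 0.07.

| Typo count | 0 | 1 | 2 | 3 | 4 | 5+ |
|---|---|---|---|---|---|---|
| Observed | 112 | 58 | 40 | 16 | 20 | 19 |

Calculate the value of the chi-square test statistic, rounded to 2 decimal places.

Expected counts E_i = n·p_i: 265×0.41 = 108.65, 265×0.24 = 63.6, 265×0.14 = 37.1, 265×0.09 = 23.85, 265×0.05 = 13.25, 265×0.07 = 18.55.
0: (112 − 108.65)²/108.65 = 11.2225/108.65 = 0.103
1: (58 − 63.6)²/63.6 = 31.36/63.6 = 0.493
2: (40 − 37.1)²/37.1 = 8.41/37.1 = 0.227
3: (16 − 23.85)²/23.85 = 61.6225/23.85 = 2.584
4: (20 − 13.25)²/13.25 = 45.5625/13.25 = 3.439
5+: (19 − 18.55)²/18.55 = 0.2025/18.55 = 0.011
Sum = 6.86

6.86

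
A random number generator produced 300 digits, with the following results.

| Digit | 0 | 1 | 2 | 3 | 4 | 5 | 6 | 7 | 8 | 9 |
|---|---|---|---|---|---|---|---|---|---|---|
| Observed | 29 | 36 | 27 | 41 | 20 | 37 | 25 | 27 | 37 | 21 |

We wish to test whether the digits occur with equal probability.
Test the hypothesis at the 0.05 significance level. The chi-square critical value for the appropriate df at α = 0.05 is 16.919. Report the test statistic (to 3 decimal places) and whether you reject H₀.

Expected count for each of the 10 categories: 300/10 = 30.
0: (29 − 30)²/30 = 1/30 = 0.0333
1: (36 − 30)²/30 = 36/30 = 1.2000
2: (27 − 30)²/30 = 9/30 = 0.3000
3: (41 − 30)²/30 = 121/30 = 4.0333
4: (20 − 30)²/30 = 100/30 = 3.3333
5: (37 − 30)²/30 = 49/30 = 1.6333
6: (25 − 30)²/30 = 25/30 = 0.8333
7: (27 − 30)²/30 = 9/30 = 0.3000
8: (37 − 30)²/30 = 49/30 = 1.6333
9: (21 − 30)²/30 = 81/30 = 2.7000
Sum = 16.000
df = 9. Since 16.000 < 16.919, we do not reject H₀.

16.000; do not reject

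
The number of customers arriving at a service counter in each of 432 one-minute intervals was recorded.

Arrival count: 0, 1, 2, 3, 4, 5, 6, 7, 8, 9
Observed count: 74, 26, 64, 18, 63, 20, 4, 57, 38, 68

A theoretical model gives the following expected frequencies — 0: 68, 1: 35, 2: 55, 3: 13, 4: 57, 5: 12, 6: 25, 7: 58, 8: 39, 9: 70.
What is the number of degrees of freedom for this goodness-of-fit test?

There are k = 10 categories and no parameters were estimated from the data, so df = 10 − 1 = 9.

9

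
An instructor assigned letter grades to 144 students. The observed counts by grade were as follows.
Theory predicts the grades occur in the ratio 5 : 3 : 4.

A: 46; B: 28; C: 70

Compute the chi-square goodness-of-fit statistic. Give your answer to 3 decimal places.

Ratio total = 12. Expected counts: 144×5/12 = 60, 144×3/12 = 36, 144×4/12 = 48.
χ² = (46−60)²/60 + (28−36)²/36 + (70−48)²/48
   = 3.2667 + 1.7778 + 10.0833
Sum = 15.128

15.128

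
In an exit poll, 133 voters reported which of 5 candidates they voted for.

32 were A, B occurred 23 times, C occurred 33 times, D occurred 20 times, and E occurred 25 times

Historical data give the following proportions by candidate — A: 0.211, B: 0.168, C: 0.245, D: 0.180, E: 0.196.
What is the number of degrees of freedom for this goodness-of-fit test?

There are k = 5 categories and no parameters were estimated from the data, so df = 5 − 1 = 4.

4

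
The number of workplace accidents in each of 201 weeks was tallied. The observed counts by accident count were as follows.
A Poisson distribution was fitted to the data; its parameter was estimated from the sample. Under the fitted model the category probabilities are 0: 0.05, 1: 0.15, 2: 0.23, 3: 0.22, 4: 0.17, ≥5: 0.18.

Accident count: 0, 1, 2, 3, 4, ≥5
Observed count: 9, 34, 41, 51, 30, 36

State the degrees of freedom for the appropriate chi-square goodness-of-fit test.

4

There are k = 6 categories and 1 parameter estimated from the data, so df = 6 − 1 − 1 = 4.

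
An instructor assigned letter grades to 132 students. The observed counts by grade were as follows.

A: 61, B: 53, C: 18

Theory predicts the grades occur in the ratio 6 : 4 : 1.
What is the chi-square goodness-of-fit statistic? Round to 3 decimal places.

5.201

Ratio total = 11. Expected counts: 132×6/11 = 72, 132×4/11 = 48, 132×1/11 = 12.
cat         O        E   (O−E)²/E
A          61       72     1.6806
B          53       48     0.5208
C          18       12     3.0000
Sum = 5.201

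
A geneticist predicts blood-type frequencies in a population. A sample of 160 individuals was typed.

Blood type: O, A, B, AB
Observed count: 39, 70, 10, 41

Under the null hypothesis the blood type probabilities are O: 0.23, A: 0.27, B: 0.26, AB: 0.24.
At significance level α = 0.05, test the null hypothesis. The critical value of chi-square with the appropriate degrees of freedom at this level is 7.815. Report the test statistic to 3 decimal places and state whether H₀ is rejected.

40.937; reject

Expected counts E_i = n·p_i: 160×0.23 = 36.8, 160×0.27 = 43.2, 160×0.26 = 41.6, 160×0.24 = 38.4.
O: (39 − 36.8)²/36.8 = 4.84/36.8 = 0.1315
A: (70 − 43.2)²/43.2 = 718.24/43.2 = 16.6259
B: (10 − 41.6)²/41.6 = 998.56/41.6 = 24.0038
AB: (41 − 38.4)²/38.4 = 6.76/38.4 = 0.1760
Sum = 40.937
df = 3. Since 40.937 > 7.815, we reject H₀.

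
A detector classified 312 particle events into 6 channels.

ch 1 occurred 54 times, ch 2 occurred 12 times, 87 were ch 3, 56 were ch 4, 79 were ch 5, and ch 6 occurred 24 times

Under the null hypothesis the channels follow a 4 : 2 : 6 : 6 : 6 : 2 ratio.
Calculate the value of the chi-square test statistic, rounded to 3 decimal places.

Ratio total = 26. Expected counts: 312×4/26 = 48, 312×2/26 = 24, 312×6/26 = 72, 312×6/26 = 72, 312×6/26 = 72, 312×2/26 = 24.
ch 1: (54 − 48)²/48 = 36/48 = 0.7500
ch 2: (12 − 24)²/24 = 144/24 = 6.0000
ch 3: (87 − 72)²/72 = 225/72 = 3.1250
ch 4: (56 − 72)²/72 = 256/72 = 3.5556
ch 5: (79 − 72)²/72 = 49/72 = 0.6806
ch 6: (24 − 24)²/24 = 0/24 = 0.0000
Sum = 14.111

14.111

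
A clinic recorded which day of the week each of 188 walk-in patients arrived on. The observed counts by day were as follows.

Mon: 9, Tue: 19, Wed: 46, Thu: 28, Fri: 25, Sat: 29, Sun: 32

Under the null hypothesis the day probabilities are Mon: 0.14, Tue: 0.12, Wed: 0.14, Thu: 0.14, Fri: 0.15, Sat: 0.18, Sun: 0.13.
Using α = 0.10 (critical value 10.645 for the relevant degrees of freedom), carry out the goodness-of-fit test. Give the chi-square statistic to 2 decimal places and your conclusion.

30.18; reject

Expected counts E_i = n·p_i: 188×0.14 = 26.32, 188×0.12 = 22.56, 188×0.14 = 26.32, 188×0.14 = 26.32, 188×0.15 = 28.2, 188×0.18 = 33.84, 188×0.13 = 24.44.
χ² = (9−26.32)²/26.32 + (19−22.56)²/22.56 + (46−26.32)²/26.32 + (28−26.32)²/26.32 + (25−28.2)²/28.2 + (29−33.84)²/33.84 + (32−24.44)²/24.44
   = 11.398 + 0.562 + 14.715 + 0.107 + 0.363 + 0.692 + 2.339
Sum = 30.18
df = 6. Since 30.18 > 10.645, we reject H₀.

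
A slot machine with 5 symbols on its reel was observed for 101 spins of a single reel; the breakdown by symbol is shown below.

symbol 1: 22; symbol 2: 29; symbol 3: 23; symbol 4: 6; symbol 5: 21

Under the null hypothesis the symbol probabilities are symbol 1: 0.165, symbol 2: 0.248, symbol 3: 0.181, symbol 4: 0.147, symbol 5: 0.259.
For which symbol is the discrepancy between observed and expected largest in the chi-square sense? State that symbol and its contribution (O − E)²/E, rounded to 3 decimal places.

symbol 4, 5.272

Expected counts E_i = n·p_i: 101×0.165 = 16.665, 101×0.248 = 25.048, 101×0.181 = 18.281, 101×0.147 = 14.847, 101×0.259 = 26.159.
χ² = (22−16.665)²/16.665 + (29−25.048)²/25.048 + (23−18.281)²/18.281 + (6−14.847)²/14.847 + (21−26.159)²/26.159
   = 1.7079 + 0.6235 + 1.2181 + 5.2717 + 1.0174
The largest term is for symbol 4: 5.272.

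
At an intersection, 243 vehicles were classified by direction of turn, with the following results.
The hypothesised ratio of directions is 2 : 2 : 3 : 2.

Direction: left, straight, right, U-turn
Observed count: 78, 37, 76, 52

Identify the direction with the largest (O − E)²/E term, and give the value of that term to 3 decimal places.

left, 10.667

Ratio total = 9. Expected counts: 243×2/9 = 54, 243×2/9 = 54, 243×3/9 = 81, 243×2/9 = 54.
cat           O        E   (O−E)²/E
left         78       54    10.6667
straight     37       54     5.3519
right        76       81     0.3086
U-turn       52       54     0.0741
The largest term is for left: 10.667.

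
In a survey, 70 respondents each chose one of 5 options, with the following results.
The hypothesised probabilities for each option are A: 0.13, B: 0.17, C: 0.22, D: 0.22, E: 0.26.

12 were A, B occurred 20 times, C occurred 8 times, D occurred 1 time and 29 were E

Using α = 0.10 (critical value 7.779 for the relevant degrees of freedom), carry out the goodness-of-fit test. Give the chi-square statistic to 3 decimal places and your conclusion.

Expected counts E_i = n·p_i: 70×0.13 = 9.1, 70×0.17 = 11.9, 70×0.22 = 15.4, 70×0.22 = 15.4, 70×0.26 = 18.2.
χ² = (12−9.1)²/9.1 + (20−11.9)²/11.9 + (8−15.4)²/15.4 + (1−15.4)²/15.4 + (29−18.2)²/18.2
   = 0.9242 + 5.5134 + 3.5558 + 13.4649 + 6.4088
Sum = 29.867
df = 4. Since 29.867 > 7.779, we reject H₀.

29.867; reject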